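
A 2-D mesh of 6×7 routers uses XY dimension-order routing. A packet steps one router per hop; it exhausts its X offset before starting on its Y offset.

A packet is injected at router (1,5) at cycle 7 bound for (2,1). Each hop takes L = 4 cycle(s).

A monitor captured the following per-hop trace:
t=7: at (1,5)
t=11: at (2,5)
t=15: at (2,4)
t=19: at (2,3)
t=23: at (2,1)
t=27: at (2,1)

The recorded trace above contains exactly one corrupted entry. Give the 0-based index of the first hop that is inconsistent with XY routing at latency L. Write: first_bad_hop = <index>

  1: Δx=+1 Δy=+0 Δt=4 [ok]
  2: Δx=+0 Δy=-1 Δt=4 [ok]
  3: Δx=+0 Δy=-1 Δt=4 [ok]
  4: Δx=+0 Δy=-2 Δt=4 [BAD: non-unit step]

first_bad_hop = 4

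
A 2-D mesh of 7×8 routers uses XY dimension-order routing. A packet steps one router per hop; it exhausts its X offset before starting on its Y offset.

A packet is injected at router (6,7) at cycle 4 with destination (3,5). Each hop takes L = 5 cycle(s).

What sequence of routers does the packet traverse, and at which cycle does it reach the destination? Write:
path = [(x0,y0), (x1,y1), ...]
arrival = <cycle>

path = [(6,7), (5,7), (4,7), (3,7), (3,6), (3,5)]
arrival = 29

  0. router=(6,7) cycle=4 (inject)
  1. router=(5,7) cycle=9 dir=W
  2. router=(4,7) cycle=14 dir=W
  3. router=(3,7) cycle=19 dir=W
  4. router=(3,6) cycle=24 dir=S
  5. router=(3,5) cycle=29 dir=S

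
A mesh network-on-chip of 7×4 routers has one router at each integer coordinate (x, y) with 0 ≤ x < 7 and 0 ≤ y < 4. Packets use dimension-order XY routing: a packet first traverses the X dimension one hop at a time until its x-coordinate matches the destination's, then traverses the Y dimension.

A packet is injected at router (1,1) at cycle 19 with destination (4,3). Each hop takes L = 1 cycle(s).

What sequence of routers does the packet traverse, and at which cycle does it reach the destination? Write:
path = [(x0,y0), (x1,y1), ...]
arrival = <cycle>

#0 — 1,1 | c19
#1 — 2,1 | c20 | E
#2 — 3,1 | c21 | E
#3 — 4,1 | c22 | E
#4 — 4,2 | c23 | N
#5 — 4,3 | c24 | N

path = [(1,1), (2,1), (3,1), (4,1), (4,2), (4,3)]
arrival = 24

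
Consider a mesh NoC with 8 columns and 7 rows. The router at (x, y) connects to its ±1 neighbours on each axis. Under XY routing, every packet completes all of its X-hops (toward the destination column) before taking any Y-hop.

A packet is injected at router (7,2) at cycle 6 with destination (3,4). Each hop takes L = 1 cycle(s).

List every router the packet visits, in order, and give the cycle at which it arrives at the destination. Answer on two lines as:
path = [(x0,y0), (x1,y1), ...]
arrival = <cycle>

#0 — 7,2 | c6
#1 — 6,2 | c7 | W
#2 — 5,2 | c8 | W
#3 — 4,2 | c9 | W
#4 — 3,2 | c10 | W
#5 — 3,3 | c11 | N
#6 — 3,4 | c12 | N

path = [(7,2), (6,2), (5,2), (4,2), (3,2), (3,3), (3,4)]
arrival = 12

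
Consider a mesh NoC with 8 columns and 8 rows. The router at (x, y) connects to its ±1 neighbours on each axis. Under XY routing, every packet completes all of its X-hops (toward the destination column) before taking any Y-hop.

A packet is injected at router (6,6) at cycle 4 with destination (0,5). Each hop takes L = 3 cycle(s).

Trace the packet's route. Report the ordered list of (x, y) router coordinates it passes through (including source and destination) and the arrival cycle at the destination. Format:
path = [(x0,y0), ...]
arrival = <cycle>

t=4: at (6,6)
t=7: at (5,6) after W
t=10: at (4,6) after W
t=13: at (3,6) after W
t=16: at (2,6) after W
t=19: at (1,6) after W
t=22: at (0,6) after W
t=25: at (0,5) after S

path = [(6,6), (5,6), (4,6), (3,6), (2,6), (1,6), (0,6), (0,5)]
arrival = 25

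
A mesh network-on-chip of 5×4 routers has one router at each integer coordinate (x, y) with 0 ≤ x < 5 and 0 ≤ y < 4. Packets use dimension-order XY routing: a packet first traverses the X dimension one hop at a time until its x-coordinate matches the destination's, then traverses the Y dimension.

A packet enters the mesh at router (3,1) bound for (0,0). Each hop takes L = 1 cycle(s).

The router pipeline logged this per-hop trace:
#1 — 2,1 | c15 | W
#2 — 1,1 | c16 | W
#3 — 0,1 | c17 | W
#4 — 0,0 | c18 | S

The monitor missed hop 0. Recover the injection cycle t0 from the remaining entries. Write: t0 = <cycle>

The first recorded entry is hop 1 at cycle 15.
Subtract one hop: t0 = 15 − 1 = 14.

t0 = 14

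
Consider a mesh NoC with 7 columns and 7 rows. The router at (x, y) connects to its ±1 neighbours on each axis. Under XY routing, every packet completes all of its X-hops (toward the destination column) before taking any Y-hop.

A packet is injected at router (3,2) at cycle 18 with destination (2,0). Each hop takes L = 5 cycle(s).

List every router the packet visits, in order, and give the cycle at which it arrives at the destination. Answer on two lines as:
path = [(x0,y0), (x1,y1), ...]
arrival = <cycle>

path = [(3,2), (2,2), (2,1), (2,0)]
arrival = 33

t=18: at (3,2)
t=23: at (2,2) after W
t=28: at (2,1) after S
t=33: at (2,0) after S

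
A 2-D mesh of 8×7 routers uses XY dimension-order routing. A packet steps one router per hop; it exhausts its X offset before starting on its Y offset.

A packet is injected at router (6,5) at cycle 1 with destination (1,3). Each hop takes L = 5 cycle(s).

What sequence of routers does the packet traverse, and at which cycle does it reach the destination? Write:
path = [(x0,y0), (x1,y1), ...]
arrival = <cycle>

t=1: at (6,5)
t=6: at (5,5) after W
t=11: at (4,5) after W
t=16: at (3,5) after W
t=21: at (2,5) after W
t=26: at (1,5) after W
t=31: at (1,4) after S
t=36: at (1,3) after S

path = [(6,5), (5,5), (4,5), (3,5), (2,5), (1,5), (1,4), (1,3)]
arrival = 36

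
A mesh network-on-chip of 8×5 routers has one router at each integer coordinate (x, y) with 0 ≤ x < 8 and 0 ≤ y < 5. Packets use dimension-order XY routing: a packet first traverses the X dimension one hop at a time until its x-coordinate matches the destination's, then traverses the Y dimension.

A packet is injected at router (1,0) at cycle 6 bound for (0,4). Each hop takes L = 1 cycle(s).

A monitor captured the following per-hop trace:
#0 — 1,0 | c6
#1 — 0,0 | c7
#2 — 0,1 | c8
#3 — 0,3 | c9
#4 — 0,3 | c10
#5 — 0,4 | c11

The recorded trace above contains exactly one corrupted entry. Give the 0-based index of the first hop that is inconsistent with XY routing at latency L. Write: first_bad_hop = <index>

hop 1: step (-1,+0), +1 cyc — ok
hop 2: step (+0,+1), +1 cyc — ok
hop 3: step (+0,+2), +1 cyc — BAD: non-unit step

first_bad_hop = 3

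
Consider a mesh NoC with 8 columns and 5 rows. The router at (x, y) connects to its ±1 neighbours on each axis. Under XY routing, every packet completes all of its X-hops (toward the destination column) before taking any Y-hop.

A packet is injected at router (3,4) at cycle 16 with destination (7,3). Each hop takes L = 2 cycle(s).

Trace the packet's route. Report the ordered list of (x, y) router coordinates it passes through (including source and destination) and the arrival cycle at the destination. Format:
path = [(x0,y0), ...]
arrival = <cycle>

src (3,4)  cyc=16
E→(4,4)  cyc=18
E→(5,4)  cyc=20
E→(6,4)  cyc=22
E→(7,4)  cyc=24
S→(7,3)  cyc=26

path = [(3,4), (4,4), (5,4), (6,4), (7,4), (7,3)]
arrival = 26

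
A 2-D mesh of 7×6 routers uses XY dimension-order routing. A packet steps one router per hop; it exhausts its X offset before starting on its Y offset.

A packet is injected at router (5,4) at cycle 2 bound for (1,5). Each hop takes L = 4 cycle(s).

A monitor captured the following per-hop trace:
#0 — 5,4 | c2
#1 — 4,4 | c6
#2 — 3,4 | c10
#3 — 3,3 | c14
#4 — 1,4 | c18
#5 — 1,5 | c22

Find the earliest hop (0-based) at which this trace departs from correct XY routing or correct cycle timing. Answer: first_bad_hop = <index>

  1: Δx=-1 Δy=+0 Δt=4 [ok]
  2: Δx=-1 Δy=+0 Δt=4 [ok]
  3: Δx=+0 Δy=-1 Δt=4 [BAD: Y-move but x=3≠1]

first_bad_hop = 3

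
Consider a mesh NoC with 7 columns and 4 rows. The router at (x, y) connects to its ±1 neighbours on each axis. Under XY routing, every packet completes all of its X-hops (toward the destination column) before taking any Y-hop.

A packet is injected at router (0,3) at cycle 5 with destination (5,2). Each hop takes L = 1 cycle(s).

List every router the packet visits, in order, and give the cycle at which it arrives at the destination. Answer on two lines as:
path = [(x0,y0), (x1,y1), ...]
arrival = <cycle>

path = [(0,3), (1,3), (2,3), (3,3), (4,3), (5,3), (5,2)]
arrival = 11

t=5: at (0,3)
t=6: at (1,3) after E
t=7: at (2,3) after E
t=8: at (3,3) after E
t=9: at (4,3) after E
t=10: at (5,3) after E
t=11: at (5,2) after S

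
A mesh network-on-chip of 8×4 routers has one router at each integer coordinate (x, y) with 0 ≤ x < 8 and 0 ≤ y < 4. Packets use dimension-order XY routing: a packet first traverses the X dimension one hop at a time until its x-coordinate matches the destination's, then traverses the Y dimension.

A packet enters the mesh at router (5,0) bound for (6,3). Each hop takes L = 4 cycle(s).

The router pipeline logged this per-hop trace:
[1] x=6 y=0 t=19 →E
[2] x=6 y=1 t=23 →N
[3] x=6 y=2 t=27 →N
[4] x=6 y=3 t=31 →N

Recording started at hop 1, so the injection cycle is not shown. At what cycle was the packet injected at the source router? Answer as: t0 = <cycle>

The first recorded entry is hop 1 at cycle 19.
t0 = cyc[1] − L = 19 − 4 = 15.

t0 = 15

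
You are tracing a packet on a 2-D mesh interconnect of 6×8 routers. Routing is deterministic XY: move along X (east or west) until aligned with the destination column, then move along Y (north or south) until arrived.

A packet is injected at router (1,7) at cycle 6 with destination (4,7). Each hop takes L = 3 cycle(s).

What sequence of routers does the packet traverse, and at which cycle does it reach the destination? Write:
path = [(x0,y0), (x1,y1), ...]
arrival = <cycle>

src (1,7)  cyc=6
E→(2,7)  cyc=9
E→(3,7)  cyc=12
E→(4,7)  cyc=15

path = [(1,7), (2,7), (3,7), (4,7)]
arrival = 15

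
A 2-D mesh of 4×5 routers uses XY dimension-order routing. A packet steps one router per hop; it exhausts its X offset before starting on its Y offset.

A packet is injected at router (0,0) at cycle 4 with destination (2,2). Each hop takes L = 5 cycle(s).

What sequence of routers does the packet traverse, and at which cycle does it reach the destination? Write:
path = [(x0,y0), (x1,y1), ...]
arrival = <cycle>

  0. router=(0,0) cycle=4 (inject)
  1. router=(1,0) cycle=9 dir=E
  2. router=(2,0) cycle=14 dir=E
  3. router=(2,1) cycle=19 dir=N
  4. router=(2,2) cycle=24 dir=N

path = [(0,0), (1,0), (2,0), (2,1), (2,2)]
arrival = 24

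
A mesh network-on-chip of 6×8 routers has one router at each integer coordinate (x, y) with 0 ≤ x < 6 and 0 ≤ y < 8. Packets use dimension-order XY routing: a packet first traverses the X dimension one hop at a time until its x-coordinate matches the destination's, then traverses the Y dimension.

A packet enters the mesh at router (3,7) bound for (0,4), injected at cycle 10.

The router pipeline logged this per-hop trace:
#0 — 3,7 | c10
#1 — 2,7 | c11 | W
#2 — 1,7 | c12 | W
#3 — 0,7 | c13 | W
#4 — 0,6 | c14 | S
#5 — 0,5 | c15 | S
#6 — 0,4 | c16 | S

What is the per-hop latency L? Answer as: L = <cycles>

Between hops 0 and 1 the cycle counter advances 11 − 10 = 1.
That increment is L by definition: L = 1.

L = 1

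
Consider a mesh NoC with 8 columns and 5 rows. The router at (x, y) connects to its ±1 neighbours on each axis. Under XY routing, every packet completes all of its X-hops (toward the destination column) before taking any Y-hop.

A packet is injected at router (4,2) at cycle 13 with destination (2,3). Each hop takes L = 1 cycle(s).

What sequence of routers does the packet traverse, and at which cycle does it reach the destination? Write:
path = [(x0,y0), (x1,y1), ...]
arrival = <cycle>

path = [(4,2), (3,2), (2,2), (2,3)]
arrival = 16

src (4,2)  cyc=13
W→(3,2)  cyc=14
W→(2,2)  cyc=15
N→(2,3)  cyc=16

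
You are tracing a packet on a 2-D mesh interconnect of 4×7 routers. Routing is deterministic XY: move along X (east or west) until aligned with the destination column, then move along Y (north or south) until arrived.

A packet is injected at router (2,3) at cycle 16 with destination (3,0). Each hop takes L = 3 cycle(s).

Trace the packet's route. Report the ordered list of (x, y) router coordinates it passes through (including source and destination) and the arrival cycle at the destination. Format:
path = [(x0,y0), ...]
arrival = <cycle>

path = [(2,3), (3,3), (3,2), (3,1), (3,0)]
arrival = 28

src (2,3)  cyc=16
E→(3,3)  cyc=19
S→(3,2)  cyc=22
S→(3,1)  cyc=25
S→(3,0)  cyc=28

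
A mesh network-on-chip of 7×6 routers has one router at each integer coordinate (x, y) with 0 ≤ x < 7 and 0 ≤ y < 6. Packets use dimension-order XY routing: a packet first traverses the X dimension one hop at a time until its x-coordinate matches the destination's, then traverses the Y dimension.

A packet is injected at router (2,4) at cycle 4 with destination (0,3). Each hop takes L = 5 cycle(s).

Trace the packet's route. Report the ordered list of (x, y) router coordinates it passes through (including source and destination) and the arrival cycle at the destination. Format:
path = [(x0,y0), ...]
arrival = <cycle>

t=4: at (2,4)
t=9: at (1,4) after W
t=14: at (0,4) after W
t=19: at (0,3) after S

path = [(2,4), (1,4), (0,4), (0,3)]
arrival = 19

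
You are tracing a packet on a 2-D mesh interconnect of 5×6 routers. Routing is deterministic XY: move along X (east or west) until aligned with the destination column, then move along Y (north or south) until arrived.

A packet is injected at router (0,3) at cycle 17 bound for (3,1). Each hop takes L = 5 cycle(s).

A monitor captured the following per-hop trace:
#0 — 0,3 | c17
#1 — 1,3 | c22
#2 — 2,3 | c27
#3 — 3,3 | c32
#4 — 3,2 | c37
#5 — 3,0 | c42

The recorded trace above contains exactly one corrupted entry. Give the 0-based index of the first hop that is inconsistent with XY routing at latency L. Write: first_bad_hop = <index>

hop 1: step (+1,+0), +5 cyc — ok
hop 2: step (+1,+0), +5 cyc — ok
hop 3: step (+1,+0), +5 cyc — ok
hop 4: step (+0,-1), +5 cyc — ok
hop 5: step (+0,-2), +5 cyc — BAD: non-unit step

first_bad_hop = 5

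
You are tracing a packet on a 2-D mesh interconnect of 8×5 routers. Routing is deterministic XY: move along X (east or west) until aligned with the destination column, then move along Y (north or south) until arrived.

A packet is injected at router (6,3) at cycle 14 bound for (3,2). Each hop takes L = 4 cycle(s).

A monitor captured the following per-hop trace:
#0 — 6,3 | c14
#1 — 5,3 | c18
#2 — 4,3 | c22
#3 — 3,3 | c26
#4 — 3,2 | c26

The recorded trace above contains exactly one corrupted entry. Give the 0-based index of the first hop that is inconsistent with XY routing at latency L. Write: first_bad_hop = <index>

[1] (-1,+0) / 4c ⇒ ok
[2] (-1,+0) / 4c ⇒ ok
[3] (-1,+0) / 4c ⇒ ok
[4] (+0,-1) / 0c ⇒ BAD: Δcyc=0≠L

first_bad_hop = 4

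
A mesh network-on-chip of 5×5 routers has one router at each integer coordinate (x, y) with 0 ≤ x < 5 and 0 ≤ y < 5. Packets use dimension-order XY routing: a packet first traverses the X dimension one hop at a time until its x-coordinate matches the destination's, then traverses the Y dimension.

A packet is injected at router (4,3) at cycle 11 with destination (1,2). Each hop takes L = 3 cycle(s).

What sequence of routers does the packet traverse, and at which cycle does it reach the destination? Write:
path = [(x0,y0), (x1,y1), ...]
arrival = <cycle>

path = [(4,3), (3,3), (2,3), (1,3), (1,2)]
arrival = 23

  0. router=(4,3) cycle=11 (inject)
  1. router=(3,3) cycle=14 dir=W
  2. router=(2,3) cycle=17 dir=W
  3. router=(1,3) cycle=20 dir=W
  4. router=(1,2) cycle=23 dir=S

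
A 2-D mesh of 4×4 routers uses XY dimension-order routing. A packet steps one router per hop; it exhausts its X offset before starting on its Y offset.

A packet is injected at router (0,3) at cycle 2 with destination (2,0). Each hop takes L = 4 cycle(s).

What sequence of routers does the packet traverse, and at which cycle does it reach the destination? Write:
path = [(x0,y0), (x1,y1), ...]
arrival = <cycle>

path = [(0,3), (1,3), (2,3), (2,2), (2,1), (2,0)]
arrival = 22

#0 — 0,3 | c2
#1 — 1,3 | c6 | E
#2 — 2,3 | c10 | E
#3 — 2,2 | c14 | S
#4 — 2,1 | c18 | S
#5 — 2,0 | c22 | S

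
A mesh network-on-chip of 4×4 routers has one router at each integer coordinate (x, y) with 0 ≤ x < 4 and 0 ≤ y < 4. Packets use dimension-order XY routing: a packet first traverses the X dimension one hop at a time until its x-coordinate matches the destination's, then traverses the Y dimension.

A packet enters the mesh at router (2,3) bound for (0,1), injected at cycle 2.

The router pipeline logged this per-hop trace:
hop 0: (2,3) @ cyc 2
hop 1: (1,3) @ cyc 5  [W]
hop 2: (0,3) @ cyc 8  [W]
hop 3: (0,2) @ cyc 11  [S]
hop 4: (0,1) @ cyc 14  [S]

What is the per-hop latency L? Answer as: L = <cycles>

cyc[1] − cyc[0] = 5 − 2 = 3.
One hop costs L cycles, so L = 3.

L = 3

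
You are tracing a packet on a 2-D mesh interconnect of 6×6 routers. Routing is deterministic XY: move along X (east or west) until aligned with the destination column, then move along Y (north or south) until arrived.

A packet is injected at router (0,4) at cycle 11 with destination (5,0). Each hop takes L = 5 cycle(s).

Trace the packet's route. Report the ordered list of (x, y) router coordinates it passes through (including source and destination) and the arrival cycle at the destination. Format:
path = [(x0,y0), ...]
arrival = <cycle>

hop 0: (0,4) @ cyc 11
hop 1: (1,4) @ cyc 16  [E]
hop 2: (2,4) @ cyc 21  [E]
hop 3: (3,4) @ cyc 26  [E]
hop 4: (4,4) @ cyc 31  [E]
hop 5: (5,4) @ cyc 36  [E]
hop 6: (5,3) @ cyc 41  [S]
hop 7: (5,2) @ cyc 46  [S]
hop 8: (5,1) @ cyc 51  [S]
hop 9: (5,0) @ cyc 56  [S]

path = [(0,4), (1,4), (2,4), (3,4), (4,4), (5,4), (5,3), (5,2), (5,1), (5,0)]
arrival = 56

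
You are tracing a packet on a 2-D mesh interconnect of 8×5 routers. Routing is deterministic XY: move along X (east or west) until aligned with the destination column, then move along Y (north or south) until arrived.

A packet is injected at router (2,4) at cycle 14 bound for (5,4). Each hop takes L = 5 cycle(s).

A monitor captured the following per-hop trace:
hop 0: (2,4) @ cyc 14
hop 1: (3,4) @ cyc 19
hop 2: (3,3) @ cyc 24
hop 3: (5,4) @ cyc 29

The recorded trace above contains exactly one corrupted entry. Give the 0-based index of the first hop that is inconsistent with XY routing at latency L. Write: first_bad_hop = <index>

  1: Δx=+1 Δy=+0 Δt=5 [ok]
  2: Δx=+0 Δy=-1 Δt=5 [BAD: Y-move but x=3≠5]

first_bad_hop = 2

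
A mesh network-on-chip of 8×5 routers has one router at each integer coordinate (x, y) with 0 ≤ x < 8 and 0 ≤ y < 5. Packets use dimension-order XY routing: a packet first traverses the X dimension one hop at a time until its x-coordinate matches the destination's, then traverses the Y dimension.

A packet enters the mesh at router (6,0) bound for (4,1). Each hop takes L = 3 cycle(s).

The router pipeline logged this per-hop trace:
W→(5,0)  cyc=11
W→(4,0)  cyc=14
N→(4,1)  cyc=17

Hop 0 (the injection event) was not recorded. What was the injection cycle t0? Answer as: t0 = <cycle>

t0 = 8

Hop 1 reached at cycle 11; hop k is at t0 + k·L.
Therefore t0 = 11 − L = 8.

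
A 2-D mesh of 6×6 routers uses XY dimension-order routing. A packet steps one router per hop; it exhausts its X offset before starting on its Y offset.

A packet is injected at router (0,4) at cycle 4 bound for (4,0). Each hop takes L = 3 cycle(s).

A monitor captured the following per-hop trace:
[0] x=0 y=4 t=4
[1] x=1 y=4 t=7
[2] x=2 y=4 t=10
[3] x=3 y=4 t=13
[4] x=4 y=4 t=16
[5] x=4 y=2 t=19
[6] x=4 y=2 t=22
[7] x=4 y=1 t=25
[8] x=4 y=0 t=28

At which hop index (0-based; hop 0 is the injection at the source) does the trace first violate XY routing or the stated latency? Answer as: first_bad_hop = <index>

first_bad_hop = 5

check 1→ d=(1,0) cyc+3: ok
check 2→ d=(1,0) cyc+3: ok
check 3→ d=(1,0) cyc+3: ok
check 4→ d=(1,0) cyc+3: ok
check 5→ d=(0,-2) cyc+3: BAD: non-unit step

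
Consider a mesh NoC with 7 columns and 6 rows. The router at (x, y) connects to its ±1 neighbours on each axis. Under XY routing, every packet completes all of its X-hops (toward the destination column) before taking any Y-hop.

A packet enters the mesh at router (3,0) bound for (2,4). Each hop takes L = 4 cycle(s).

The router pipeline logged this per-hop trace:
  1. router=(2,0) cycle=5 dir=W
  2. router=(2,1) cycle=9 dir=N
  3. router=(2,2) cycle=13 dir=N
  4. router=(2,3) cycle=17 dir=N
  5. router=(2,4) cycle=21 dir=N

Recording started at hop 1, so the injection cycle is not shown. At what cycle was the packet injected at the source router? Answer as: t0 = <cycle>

t0 = 1

Hop 1 reached at cycle 5; hop k is at t0 + k·L.
Therefore t0 = 5 − L = 1.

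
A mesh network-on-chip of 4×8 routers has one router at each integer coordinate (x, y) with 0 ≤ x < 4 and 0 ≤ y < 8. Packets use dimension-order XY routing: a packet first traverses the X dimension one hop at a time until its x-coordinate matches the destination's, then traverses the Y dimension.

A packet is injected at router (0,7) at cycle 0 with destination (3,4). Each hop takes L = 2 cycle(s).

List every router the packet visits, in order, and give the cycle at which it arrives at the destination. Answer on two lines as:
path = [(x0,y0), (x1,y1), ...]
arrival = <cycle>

[0] x=0 y=7 t=0
[1] x=1 y=7 t=2 →E
[2] x=2 y=7 t=4 →E
[3] x=3 y=7 t=6 →E
[4] x=3 y=6 t=8 →S
[5] x=3 y=5 t=10 →S
[6] x=3 y=4 t=12 →S

path = [(0,7), (1,7), (2,7), (3,7), (3,6), (3,5), (3,4)]
arrival = 12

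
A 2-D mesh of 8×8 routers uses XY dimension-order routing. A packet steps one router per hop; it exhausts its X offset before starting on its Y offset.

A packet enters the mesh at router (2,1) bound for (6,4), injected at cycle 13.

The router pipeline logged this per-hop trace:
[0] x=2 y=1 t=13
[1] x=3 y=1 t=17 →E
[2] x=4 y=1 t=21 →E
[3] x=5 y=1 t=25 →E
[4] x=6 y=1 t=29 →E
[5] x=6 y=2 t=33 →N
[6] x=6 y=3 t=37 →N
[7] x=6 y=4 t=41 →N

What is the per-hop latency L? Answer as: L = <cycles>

cyc[1] − cyc[0] = 17 − 13 = 4.
Each hop adds L, hence L = 4.

L = 4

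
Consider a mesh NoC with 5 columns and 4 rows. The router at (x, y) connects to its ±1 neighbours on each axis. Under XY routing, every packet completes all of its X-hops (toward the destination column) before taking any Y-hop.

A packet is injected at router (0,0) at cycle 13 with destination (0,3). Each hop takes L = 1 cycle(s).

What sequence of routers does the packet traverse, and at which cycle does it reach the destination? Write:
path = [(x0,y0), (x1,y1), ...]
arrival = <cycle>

path = [(0,0), (0,1), (0,2), (0,3)]
arrival = 16

src (0,0)  cyc=13
N→(0,1)  cyc=14
N→(0,2)  cyc=15
N→(0,3)  cyc=16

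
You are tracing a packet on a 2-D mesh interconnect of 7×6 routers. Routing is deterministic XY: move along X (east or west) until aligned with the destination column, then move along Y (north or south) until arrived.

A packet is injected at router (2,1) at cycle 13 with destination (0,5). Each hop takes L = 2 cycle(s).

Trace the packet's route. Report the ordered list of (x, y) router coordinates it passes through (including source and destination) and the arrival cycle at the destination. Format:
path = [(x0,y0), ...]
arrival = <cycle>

path = [(2,1), (1,1), (0,1), (0,2), (0,3), (0,4), (0,5)]
arrival = 25

hop 0: (2,1) @ cyc 13
hop 1: (1,1) @ cyc 15  [W]
hop 2: (0,1) @ cyc 17  [W]
hop 3: (0,2) @ cyc 19  [N]
hop 4: (0,3) @ cyc 21  [N]
hop 5: (0,4) @ cyc 23  [N]
hop 6: (0,5) @ cyc 25  [N]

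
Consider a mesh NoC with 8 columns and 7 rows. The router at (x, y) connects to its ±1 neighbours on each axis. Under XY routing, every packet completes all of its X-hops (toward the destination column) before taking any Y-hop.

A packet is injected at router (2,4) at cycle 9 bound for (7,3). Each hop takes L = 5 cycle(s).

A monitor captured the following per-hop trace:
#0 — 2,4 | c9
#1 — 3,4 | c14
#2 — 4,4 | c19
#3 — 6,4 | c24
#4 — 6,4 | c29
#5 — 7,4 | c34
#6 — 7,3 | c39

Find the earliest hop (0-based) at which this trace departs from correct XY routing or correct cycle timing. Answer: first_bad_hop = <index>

[1] (+1,+0) / 5c ⇒ ok
[2] (+1,+0) / 5c ⇒ ok
[3] (+2,+0) / 5c ⇒ BAD: non-unit step

first_bad_hop = 3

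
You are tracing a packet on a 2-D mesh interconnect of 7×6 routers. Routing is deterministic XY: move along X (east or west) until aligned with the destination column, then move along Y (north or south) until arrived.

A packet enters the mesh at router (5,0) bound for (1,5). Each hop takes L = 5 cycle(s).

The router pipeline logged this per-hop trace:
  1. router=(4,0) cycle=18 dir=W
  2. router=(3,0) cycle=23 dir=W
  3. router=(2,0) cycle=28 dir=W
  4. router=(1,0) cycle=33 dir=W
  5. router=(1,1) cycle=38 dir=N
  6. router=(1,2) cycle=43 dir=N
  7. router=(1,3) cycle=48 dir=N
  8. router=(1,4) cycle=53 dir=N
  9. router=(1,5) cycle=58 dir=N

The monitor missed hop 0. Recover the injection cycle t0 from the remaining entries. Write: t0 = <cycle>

cyc[1] = 18 and cyc[k] = t0 + k·L for every k.
Subtract one hop: t0 = 18 − 5 = 13.

t0 = 13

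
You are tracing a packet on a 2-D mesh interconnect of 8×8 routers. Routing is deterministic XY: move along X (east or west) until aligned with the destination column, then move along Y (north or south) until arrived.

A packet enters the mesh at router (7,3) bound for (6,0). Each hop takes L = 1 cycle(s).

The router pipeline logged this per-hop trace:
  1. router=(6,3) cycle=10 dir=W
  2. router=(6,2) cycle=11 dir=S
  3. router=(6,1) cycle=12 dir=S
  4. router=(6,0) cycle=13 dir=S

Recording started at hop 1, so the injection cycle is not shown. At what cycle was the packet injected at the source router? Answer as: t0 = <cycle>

cyc[1] = 10 and cyc[k] = t0 + k·L for every k.
t0 = cyc[1] − L = 10 − 1 = 9.

t0 = 9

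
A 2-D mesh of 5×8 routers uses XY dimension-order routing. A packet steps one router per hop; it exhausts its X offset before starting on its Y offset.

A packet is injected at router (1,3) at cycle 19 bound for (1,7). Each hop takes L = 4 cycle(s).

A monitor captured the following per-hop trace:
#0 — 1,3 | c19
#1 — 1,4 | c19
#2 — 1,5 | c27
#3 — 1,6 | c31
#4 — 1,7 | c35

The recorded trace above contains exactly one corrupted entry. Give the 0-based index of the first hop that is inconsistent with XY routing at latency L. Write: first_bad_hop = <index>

[1] (+0,+1) / 0c ⇒ BAD: Δcyc=0≠L

first_bad_hop = 1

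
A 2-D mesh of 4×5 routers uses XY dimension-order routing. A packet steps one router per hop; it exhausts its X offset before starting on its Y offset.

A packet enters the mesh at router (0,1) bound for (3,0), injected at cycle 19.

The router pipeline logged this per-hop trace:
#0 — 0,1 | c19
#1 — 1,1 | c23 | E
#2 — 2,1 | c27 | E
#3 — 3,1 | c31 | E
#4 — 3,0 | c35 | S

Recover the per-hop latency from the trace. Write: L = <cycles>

L = 4

Between hops 0 and 1 the cycle counter advances 23 − 19 = 4.
Per-hop latency L = Δcyc = 4.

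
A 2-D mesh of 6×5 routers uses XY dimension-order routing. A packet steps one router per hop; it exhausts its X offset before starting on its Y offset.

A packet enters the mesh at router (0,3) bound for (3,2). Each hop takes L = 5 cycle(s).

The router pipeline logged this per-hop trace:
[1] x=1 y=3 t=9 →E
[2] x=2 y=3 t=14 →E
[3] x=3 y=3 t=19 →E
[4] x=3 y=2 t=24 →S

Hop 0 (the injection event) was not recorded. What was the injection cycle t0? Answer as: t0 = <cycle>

t0 = 4

At hop 1 the cycle is 9; in general cyc_k = t0 + kL.
So t0 = 9 − 1·5 = 4.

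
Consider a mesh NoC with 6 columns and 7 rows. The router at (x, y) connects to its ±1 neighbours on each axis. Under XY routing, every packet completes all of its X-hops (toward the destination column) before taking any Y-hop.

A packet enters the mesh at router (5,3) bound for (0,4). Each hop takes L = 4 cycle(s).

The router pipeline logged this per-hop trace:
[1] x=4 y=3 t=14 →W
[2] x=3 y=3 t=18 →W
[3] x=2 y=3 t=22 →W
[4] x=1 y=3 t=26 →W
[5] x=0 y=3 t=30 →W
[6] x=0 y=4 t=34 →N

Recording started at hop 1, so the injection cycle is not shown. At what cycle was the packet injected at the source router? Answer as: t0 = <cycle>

cyc[1] = 14 and cyc[k] = t0 + k·L for every k.
t0 = cyc[1] − L = 14 − 4 = 10.

t0 = 10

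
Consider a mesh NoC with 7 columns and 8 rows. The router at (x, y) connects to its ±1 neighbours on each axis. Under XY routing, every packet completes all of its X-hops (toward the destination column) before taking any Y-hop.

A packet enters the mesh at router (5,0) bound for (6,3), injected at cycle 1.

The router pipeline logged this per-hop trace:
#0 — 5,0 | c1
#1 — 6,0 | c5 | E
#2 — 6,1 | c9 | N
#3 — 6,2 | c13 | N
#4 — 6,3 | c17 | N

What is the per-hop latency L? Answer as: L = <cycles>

L = 4

Δcyc across hop 0→1: 5 − 1 = 4.
Each hop adds L, hence L = 4.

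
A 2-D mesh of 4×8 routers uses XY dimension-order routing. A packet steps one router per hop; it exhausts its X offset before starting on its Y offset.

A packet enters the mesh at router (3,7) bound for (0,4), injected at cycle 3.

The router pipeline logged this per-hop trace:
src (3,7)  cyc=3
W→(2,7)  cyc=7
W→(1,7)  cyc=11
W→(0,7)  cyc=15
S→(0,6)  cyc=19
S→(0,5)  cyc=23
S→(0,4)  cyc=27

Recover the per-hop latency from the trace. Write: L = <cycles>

cyc[1] − cyc[0] = 7 − 3 = 4.
Each hop adds L, hence L = 4.

L = 4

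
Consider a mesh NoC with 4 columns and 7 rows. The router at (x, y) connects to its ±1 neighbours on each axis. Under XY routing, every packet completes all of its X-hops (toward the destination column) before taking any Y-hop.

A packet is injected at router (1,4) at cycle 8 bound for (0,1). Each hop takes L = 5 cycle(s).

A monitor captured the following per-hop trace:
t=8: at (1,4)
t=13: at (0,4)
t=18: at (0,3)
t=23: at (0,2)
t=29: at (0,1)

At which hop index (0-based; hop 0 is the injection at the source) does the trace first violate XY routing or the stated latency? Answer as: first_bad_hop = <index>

  1: Δx=-1 Δy=+0 Δt=5 [ok]
  2: Δx=+0 Δy=-1 Δt=5 [ok]
  3: Δx=+0 Δy=-1 Δt=5 [ok]
  4: Δx=+0 Δy=-1 Δt=6 [BAD: Δcyc=6≠L]

first_bad_hop = 4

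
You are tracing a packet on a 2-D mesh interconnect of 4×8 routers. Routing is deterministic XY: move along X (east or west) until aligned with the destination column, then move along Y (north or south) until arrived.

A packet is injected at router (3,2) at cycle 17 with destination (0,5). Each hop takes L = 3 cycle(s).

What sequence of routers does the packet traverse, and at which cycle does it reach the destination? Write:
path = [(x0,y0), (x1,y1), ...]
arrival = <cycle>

path = [(3,2), (2,2), (1,2), (0,2), (0,3), (0,4), (0,5)]
arrival = 35

#0 — 3,2 | c17
#1 — 2,2 | c20 | W
#2 — 1,2 | c23 | W
#3 — 0,2 | c26 | W
#4 — 0,3 | c29 | N
#5 — 0,4 | c32 | N
#6 — 0,5 | c35 | N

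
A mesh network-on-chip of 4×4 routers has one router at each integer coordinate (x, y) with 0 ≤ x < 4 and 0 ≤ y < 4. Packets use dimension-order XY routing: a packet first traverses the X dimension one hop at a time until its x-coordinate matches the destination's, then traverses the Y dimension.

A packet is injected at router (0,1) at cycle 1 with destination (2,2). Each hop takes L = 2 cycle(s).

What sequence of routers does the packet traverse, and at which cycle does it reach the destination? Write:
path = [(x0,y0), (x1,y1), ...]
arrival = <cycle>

hop 0: (0,1) @ cyc 1
hop 1: (1,1) @ cyc 3  [E]
hop 2: (2,1) @ cyc 5  [E]
hop 3: (2,2) @ cyc 7  [N]

path = [(0,1), (1,1), (2,1), (2,2)]
arrival = 7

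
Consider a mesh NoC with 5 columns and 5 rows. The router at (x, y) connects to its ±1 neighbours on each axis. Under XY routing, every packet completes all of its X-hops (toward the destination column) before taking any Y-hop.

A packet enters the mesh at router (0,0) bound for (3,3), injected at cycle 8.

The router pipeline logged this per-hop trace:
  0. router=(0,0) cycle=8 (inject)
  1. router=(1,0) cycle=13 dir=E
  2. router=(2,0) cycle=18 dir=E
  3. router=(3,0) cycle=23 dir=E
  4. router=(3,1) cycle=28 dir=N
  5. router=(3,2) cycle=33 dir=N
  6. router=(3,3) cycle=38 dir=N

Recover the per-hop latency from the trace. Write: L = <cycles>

From hop 0 (8) to hop 1 (13): +5 cycles.
Per-hop latency L = Δcyc = 5.

L = 5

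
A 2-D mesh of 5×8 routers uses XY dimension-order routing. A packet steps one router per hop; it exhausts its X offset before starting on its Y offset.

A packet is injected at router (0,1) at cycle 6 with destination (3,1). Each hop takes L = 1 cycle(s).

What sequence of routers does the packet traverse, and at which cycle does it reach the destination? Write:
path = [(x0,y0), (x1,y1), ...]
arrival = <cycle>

path = [(0,1), (1,1), (2,1), (3,1)]
arrival = 9

hop 0: (0,1) @ cyc 6
hop 1: (1,1) @ cyc 7  [E]
hop 2: (2,1) @ cyc 8  [E]
hop 3: (3,1) @ cyc 9  [E]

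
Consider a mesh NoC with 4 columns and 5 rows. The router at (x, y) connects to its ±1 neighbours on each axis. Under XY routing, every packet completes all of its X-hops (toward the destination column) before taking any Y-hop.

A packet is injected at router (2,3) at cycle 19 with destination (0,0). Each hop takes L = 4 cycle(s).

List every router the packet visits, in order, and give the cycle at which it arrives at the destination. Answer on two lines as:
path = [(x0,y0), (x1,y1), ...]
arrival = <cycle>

path = [(2,3), (1,3), (0,3), (0,2), (0,1), (0,0)]
arrival = 39

  0. router=(2,3) cycle=19 (inject)
  1. router=(1,3) cycle=23 dir=W
  2. router=(0,3) cycle=27 dir=W
  3. router=(0,2) cycle=31 dir=S
  4. router=(0,1) cycle=35 dir=S
  5. router=(0,0) cycle=39 dir=S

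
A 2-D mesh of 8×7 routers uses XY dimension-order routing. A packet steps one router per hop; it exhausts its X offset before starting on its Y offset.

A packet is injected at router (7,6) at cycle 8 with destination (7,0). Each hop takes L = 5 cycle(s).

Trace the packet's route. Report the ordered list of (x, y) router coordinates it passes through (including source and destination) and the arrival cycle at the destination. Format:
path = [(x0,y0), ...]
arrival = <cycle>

src (7,6)  cyc=8
S→(7,5)  cyc=13
S→(7,4)  cyc=18
S→(7,3)  cyc=23
S→(7,2)  cyc=28
S→(7,1)  cyc=33
S→(7,0)  cyc=38

path = [(7,6), (7,5), (7,4), (7,3), (7,2), (7,1), (7,0)]
arrival = 38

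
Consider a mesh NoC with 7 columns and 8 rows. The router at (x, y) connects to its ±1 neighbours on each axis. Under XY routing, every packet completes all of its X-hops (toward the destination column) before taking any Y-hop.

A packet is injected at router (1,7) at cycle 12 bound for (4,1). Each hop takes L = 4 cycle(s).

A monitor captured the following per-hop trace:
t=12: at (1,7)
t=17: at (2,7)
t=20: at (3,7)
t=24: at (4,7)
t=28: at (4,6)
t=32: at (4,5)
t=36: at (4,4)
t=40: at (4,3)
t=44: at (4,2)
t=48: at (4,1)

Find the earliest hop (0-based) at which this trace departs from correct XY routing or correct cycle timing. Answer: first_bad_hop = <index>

hop 1: step (+1,+0), +5 cyc — BAD: Δcyc=5≠L

first_bad_hop = 1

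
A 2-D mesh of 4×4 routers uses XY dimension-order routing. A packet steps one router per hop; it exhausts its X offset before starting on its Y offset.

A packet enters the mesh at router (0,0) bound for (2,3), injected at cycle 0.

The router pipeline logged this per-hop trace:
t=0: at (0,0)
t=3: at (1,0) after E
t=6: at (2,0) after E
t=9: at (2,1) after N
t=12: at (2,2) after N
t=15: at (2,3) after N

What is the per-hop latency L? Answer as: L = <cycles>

L = 3

From hop 0 (0) to hop 1 (3): +3 cycles.
One hop costs L cycles, so L = 3.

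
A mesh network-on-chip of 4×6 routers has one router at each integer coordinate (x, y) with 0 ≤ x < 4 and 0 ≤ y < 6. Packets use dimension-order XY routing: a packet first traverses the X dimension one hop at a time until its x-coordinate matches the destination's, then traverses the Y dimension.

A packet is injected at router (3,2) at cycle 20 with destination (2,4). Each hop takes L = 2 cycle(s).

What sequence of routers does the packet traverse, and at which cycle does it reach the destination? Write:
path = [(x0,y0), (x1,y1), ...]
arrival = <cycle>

path = [(3,2), (2,2), (2,3), (2,4)]
arrival = 26

hop 0: (3,2) @ cyc 20
hop 1: (2,2) @ cyc 22  [W]
hop 2: (2,3) @ cyc 24  [N]
hop 3: (2,4) @ cyc 26  [N]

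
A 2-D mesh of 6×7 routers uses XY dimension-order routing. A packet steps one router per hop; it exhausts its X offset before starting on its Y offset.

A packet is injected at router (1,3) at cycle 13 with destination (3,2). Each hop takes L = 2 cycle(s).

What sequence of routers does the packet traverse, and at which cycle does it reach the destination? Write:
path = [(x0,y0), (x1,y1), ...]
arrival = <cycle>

src (1,3)  cyc=13
E→(2,3)  cyc=15
E→(3,3)  cyc=17
S→(3,2)  cyc=19

path = [(1,3), (2,3), (3,3), (3,2)]
arrival = 19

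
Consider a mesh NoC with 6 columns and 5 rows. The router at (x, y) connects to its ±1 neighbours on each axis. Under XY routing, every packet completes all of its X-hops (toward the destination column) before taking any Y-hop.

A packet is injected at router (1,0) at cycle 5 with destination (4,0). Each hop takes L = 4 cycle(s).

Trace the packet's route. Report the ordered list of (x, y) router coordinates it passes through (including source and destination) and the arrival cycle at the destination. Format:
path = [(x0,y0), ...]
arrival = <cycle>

[0] x=1 y=0 t=5
[1] x=2 y=0 t=9 →E
[2] x=3 y=0 t=13 →E
[3] x=4 y=0 t=17 →E

path = [(1,0), (2,0), (3,0), (4,0)]
arrival = 17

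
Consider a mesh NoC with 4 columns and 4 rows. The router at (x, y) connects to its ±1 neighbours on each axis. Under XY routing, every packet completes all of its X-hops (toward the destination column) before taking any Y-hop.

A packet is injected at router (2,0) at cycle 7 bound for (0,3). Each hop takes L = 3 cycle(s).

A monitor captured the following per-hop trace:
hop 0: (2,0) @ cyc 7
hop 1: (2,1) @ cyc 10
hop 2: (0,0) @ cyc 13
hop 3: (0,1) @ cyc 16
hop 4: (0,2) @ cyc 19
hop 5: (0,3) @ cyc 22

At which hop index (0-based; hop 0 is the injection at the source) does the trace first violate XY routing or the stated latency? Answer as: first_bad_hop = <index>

check 1→ d=(0,1) cyc+3: BAD: Y-move but x=2≠0

first_bad_hop = 1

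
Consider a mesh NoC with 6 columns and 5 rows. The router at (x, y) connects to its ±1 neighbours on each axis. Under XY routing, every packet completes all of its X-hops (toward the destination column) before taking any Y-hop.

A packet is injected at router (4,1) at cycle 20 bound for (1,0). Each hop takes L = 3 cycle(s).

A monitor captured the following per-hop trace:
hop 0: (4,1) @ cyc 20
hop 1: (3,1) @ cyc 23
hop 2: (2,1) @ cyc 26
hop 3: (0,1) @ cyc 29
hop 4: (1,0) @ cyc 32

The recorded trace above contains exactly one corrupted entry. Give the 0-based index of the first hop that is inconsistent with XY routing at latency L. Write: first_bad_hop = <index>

first_bad_hop = 3

[1] (-1,+0) / 3c ⇒ ok
[2] (-1,+0) / 3c ⇒ ok
[3] (-2,+0) / 3c ⇒ BAD: non-unit step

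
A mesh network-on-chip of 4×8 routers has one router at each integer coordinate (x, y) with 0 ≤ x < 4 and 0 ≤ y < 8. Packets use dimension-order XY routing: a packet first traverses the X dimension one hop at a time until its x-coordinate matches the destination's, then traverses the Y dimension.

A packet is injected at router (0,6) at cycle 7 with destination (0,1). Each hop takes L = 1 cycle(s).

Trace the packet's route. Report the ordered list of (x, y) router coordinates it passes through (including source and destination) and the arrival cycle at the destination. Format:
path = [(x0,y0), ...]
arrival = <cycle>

path = [(0,6), (0,5), (0,4), (0,3), (0,2), (0,1)]
arrival = 12

#0 — 0,6 | c7
#1 — 0,5 | c8 | S
#2 — 0,4 | c9 | S
#3 — 0,3 | c10 | S
#4 — 0,2 | c11 | S
#5 — 0,1 | c12 | S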